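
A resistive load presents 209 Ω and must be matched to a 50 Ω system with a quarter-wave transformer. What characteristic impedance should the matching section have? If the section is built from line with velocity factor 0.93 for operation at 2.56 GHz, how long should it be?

Z_qwt = √(Z_0·R_L) = √(50 × 209) = √10450
λ = 0.93·c/f = 0.109 m, so l = λ/4 = 0.0272 m

Z_qwt ≈ 102 Ω; length ≈ 2.72 cm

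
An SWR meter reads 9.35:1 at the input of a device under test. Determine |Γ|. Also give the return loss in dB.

|Γ| ≈ 0.807; return loss ≈ 1.87 dB

|Γ| = (S − 1)/(S + 1) = (9.35 − 1)/(9.35 + 1) = 8.35/10.3
RL = −20·log₁₀|Γ| = −20·log₁₀(0.807)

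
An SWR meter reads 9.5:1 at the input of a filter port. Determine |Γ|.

|Γ| = (S − 1)/(S + 1) = (9.5 − 1)/(9.5 + 1) = 8.5/10.5

|Γ| ≈ 0.81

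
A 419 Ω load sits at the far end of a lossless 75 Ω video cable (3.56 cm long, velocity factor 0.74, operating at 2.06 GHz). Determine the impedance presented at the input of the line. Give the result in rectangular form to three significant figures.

λ = v/f = 0.74·c / 2.06 GHz = 0.108 m
βl = 2π·l/λ = 2π × 0.33 = 119°
tan(βl) = tan(119°) = -1.81
Z_in = Z_0·(Z_L + jZ_0·tanβl)/(Z_0 + jZ_L·tanβl)
     = 75·(419 − j136)/(75 − j758)

Z_in ≈ 17.4 + j39.7 Ω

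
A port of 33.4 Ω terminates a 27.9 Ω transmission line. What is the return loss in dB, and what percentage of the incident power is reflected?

Γ = (33.4 − 27.9)/(33.4 + 27.9) = 0.0897
RL = −20·log₁₀(0.0897) = 20.9 dB
P_refl/P_inc = |Γ|² = 0.00805

RL ≈ 20.9 dB; 0.805% of incident power reflected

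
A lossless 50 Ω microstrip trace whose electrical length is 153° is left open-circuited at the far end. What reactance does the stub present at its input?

tan(βl) = -0.51
For an open-circuited stub, Z_in = −jZ_0·cot(βl) = −jZ_0/tan(βl)

X_in ≈ 98.1 Ω (inductive)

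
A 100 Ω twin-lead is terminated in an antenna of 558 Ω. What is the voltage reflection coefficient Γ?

Γ = 0.696

Γ = (Z_L − Z_0)/(Z_L + Z_0) = (558 − 100)/(558 + 100) = 458/658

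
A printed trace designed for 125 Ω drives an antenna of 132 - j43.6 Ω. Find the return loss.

Γ = (7 − j43.6)/(257 − j43.6), |Γ| = 0.169
RL = −20·log₁₀|Γ| = −20·log₁₀(0.169)

RL ≈ 15.4 dB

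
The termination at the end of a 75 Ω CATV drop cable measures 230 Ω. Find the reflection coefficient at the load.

Γ = 0.508

Γ = (Z_L − Z_0)/(Z_L + Z_0) = (230 − 75)/(230 + 75) = 155/305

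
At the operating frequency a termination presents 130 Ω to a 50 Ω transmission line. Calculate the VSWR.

Γ = (130 − 50)/(130 + 50) = 0.444
VSWR = (1 + 0.444)/(1 − 0.444)

VSWR ≈ 2.6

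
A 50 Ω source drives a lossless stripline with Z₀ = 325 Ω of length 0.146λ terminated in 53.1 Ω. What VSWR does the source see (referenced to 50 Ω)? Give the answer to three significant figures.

βl = 2π × 0.146 = 52.6°
tan(βl) = 1.31
Z_in = Z_0·(Z_L + jZ_0·tanβl)/(Z_0 + jZ_L·tanβl) = 137 + j395 Ω
Γ_s = (Z_in − Z_s)/(Z_in + Z_s) = (87.4 + j395)/(187 + j395), |Γ_s| = 0.925
VSWR = (1 + |Γ_s|)/(1 − |Γ_s|)

VSWR ≈ 25.8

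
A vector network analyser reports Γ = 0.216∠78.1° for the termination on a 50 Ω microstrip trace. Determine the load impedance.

Z_L = Z_0·(1 + Γ)/(1 − Γ) = 50·(1.04 + j0.211)/(0.955 − j0.211)

Z_L ≈ 49.8 + j22.1 Ω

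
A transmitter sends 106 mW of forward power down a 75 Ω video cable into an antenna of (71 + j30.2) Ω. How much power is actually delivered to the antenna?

P_delivered ≈ 102 mW

|Γ| = |(-4 + j30.2)/(146 + j30.2)| = 0.204
|Γ|² = 0.0418
P_refl = |Γ|²·P_inc = 4.43 mW, P_del = (1 − |Γ|²)·P_inc = 102 mW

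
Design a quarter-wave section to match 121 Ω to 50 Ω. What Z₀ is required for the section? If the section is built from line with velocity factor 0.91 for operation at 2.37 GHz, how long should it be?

Z_qwt = √(Z_0·R_L) = √(50 × 121) = √6050
λ = 0.91·c/f = 0.115 m, so l = λ/4 = 0.0288 m

Z_qwt ≈ 77.8 Ω; length ≈ 2.88 cm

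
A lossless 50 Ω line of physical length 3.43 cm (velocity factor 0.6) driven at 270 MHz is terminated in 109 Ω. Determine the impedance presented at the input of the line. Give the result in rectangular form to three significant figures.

λ = v/f = 0.6·c / 270 MHz = 0.667 m
βl = 2π·l/λ = 2π × 0.0514 = 18.5°
tan(βl) = tan(18.5°) = 0.335
Z_in = Z_0·(Z_L + jZ_0·tanβl)/(Z_0 + jZ_L·tanβl)
     = 50·(109 + j16.8)/(50 + j36.5)

Z_in ≈ 79.1 − j41 Ω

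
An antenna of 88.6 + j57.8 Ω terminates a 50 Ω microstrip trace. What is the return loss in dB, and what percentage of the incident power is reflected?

RL ≈ 6.69 dB; 21.4% of incident power reflected

Γ = (38.6 + j57.8)/(138.6 + j57.8), |Γ| = 0.463
RL = −20·log₁₀(0.463) = 6.69 dB
P_refl/P_inc = |Γ|² = 0.214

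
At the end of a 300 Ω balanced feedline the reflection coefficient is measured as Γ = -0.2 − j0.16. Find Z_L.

Z_L = Z_0·(1 + Γ)/(1 − Γ) = 300·(0.8 − j0.16)/(1.2 + j0.16)

Z_L ≈ 191 − j65.5 Ω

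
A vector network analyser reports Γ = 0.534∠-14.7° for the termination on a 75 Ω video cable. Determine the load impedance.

Z_L = Z_0·(1 + Γ)/(1 − Γ) = 75·(1.52 − j0.136)/(0.483 + j0.136)

Z_L ≈ 213 − j80.6 Ω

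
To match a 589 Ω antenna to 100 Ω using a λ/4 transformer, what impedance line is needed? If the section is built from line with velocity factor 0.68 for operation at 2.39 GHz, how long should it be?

Z_qwt ≈ 243 Ω; length ≈ 2.13 cm

Z_qwt = √(Z_0·R_L) = √(100 × 589) = √58900
λ = 0.68·c/f = 0.0854 m, so l = λ/4 = 0.0213 m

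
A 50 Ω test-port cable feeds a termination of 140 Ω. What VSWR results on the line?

For a purely resistive load, VSWR = R_L/Z_0 or Z_0/R_L (whichever > 1) = 140/50

VSWR ≈ 2.8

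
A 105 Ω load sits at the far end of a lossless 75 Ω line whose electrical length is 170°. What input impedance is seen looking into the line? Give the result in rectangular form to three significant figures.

tan(βl) = tan(170°) = -0.176
Z_in = Z_0·(Z_L + jZ_0·tanβl)/(Z_0 + jZ_L·tanβl)
     = 75·(105 − j13.2)/(75 − j18.5)

Z_in ≈ 102 + j12 Ω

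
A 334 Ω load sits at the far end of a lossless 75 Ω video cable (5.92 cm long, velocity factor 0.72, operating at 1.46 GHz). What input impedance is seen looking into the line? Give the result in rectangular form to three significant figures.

λ = v/f = 0.72·c / 1.46 GHz = 0.148 m
βl = 2π·l/λ = 2π × 0.4 = 144°
tan(βl) = tan(144°) = -0.725
Z_in = Z_0·(Z_L + jZ_0·tanβl)/(Z_0 + jZ_L·tanβl)
     = 75·(334 − j54.4)/(75 − j242)

Z_in ≈ 44.6 + j89.6 Ω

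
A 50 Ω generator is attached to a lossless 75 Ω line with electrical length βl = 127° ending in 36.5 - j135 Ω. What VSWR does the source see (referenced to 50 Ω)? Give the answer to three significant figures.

VSWR ≈ 12.3

tan(βl) = -1.33
Z_in = Z_0·(Z_L + jZ_0·tanβl)/(Z_0 + jZ_L·tanβl) = 43 + j149 Ω
Γ_s = (Z_in − Z_s)/(Z_in + Z_s) = (-7.03 + j149)/(93 + j149), |Γ_s| = 0.849
VSWR = (1 + |Γ_s|)/(1 − |Γ_s|)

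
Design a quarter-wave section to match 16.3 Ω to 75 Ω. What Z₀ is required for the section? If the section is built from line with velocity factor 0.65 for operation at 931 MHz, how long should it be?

Z_qwt = √(Z_0·R_L) = √(75 × 16.3) = √1222
λ = 0.65·c/f = 0.209 m, so l = λ/4 = 0.0524 m

Z_qwt ≈ 35 Ω; length ≈ 5.24 cm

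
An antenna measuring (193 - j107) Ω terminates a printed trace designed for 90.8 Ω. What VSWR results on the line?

Γ = (Z_L − Z_0)/(Z_L + Z_0) = (102.2 − j107)/(283.8 − j107)
|Γ| = 148/303 = 0.488
VSWR = (1 + |Γ|)/(1 − |Γ|) = 1.49/0.512

VSWR ≈ 2.91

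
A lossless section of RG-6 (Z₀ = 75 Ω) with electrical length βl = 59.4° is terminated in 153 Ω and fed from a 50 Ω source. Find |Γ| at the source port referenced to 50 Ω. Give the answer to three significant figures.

tan(βl) = 1.69
Z_in = Z_0·(Z_L + jZ_0·tanβl)/(Z_0 + jZ_L·tanβl) = 45.8 − j31.1 Ω
Γ_s = (Z_in − Z_s)/(Z_in + Z_s) = (-4.22 − j31.1)/(95.8 − j31.1), |Γ_s| = 0.312

|Γ| ≈ 0.312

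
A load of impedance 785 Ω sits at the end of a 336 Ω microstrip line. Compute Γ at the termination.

Γ = 0.401

Γ = (Z_L − Z_0)/(Z_L + Z_0) = (785 − 336)/(785 + 336) = 449/1121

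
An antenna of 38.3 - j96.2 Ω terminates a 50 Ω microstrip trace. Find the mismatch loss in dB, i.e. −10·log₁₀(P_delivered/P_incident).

Γ = (-11.7 − j96.2)/(88.3 − j96.2), |Γ| = 0.742
|Γ|² = 0.551, so P_del/P_inc = 1 − |Γ|² = 0.449
ML = −10·log₁₀(1 − |Γ|²)

mismatch loss ≈ 3.48 dB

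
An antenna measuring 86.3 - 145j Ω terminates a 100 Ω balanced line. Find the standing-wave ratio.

VSWR ≈ 4.22

Γ = (Z_L − Z_0)/(Z_L + Z_0) = (-13.7 − j145)/(186.3 − j145)
|Γ| = 146/236 = 0.617
VSWR = (1 + |Γ|)/(1 − |Γ|) = 1.62/0.383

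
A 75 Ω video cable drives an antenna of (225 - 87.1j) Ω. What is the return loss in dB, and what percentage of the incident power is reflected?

Γ = (150 − j87.1)/(300 − j87.1), |Γ| = 0.555
RL = −20·log₁₀(0.555) = 5.11 dB
P_refl/P_inc = |Γ|² = 0.308

RL ≈ 5.11 dB; 30.8% of incident power reflected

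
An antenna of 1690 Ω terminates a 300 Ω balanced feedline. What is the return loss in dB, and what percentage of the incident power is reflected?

Γ = (1690 − 300)/(1690 + 300) = 0.698
RL = −20·log₁₀(0.698) = 3.12 dB
P_refl/P_inc = |Γ|² = 0.488

RL ≈ 3.12 dB; 48.8% of incident power reflected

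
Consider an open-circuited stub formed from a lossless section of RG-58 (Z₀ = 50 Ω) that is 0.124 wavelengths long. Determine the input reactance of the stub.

βl = 2π × 0.124 = 44.6°
tan(βl) = 0.988
For an open-circuited stub, Z_in = −jZ_0·cot(βl) = −jZ_0/tan(βl)

X_in ≈ -50.6 Ω (capacitive)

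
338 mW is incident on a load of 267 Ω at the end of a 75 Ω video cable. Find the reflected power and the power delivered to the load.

Γ = (267 − 75)/(267 + 75) = 0.561
|Γ|² = 0.315
P_refl = |Γ|²·P_inc = 107 mW, P_del = (1 − |Γ|²)·P_inc = 231 mW

P_reflected ≈ 107 mW; P_delivered ≈ 231 mW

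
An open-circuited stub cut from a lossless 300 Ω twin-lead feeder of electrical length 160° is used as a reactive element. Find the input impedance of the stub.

tan(βl) = -0.364
For an open-circuited stub, Z_in = −jZ_0·cot(βl) = −jZ_0/tan(βl)

Z_in ≈ +j824 Ω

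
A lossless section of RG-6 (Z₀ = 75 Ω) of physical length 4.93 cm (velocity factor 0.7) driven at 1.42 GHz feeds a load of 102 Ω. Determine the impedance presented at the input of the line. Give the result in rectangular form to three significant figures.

Z_in ≈ 62.3 + j16.9 Ω

λ = v/f = 0.7·c / 1.42 GHz = 0.148 m
βl = 2π·l/λ = 2π × 0.333 = 120°
tan(βl) = tan(120°) = -1.73
Z_in = Z_0·(Z_L + jZ_0·tanβl)/(Z_0 + jZ_L·tanβl)
     = 75·(102 − j130)/(75 − j177)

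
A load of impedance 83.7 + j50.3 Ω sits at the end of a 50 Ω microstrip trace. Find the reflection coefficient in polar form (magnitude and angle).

Γ = (Z_L − Z_0)/(Z_L + Z_0) = (33.7 + j50.3)/(133.7 + j50.3)
|Γ| = 60.5/143 = 0.424

Γ ≈ 0.424 ∠ 35.6°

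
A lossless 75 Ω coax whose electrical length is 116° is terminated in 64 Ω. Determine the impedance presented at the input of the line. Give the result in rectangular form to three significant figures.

tan(βl) = tan(116°) = -2.05
Z_in = Z_0·(Z_L + jZ_0·tanβl)/(Z_0 + jZ_L·tanβl)
     = 75·(64 − j154)/(75 − j131)

Z_in ≈ 82 − j10.3 Ω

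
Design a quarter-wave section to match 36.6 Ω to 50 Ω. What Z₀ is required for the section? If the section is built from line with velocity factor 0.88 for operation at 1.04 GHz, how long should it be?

Z_qwt ≈ 42.8 Ω; length ≈ 6.35 cm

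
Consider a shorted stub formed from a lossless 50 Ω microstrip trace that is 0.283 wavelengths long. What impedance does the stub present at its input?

βl = 2π × 0.283 = 102°
tan(βl) = -4.75
For a shorted stub, Z_in = jZ_0·tan(βl)

Z_in ≈ −j238 Ω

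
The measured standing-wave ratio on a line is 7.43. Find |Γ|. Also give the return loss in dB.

|Γ| ≈ 0.763; return loss ≈ 2.35 dB

|Γ| = (S − 1)/(S + 1) = (7.43 − 1)/(7.43 + 1) = 6.43/8.43
RL = −20·log₁₀|Γ| = −20·log₁₀(0.763)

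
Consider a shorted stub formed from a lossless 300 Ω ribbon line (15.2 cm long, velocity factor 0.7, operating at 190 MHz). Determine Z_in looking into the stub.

Z_in ≈ +j351 Ω

λ = v/f = 0.7·c / 190 MHz = 1.11 m
βl = 2π·l/λ = 2π × 0.138 = 49.5°
tan(βl) = 1.17
For a shorted stub, Z_in = jZ_0·tan(βl)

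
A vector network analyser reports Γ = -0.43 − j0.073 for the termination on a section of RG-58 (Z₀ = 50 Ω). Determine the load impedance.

Z_L = Z_0·(1 + Γ)/(1 − Γ) = 50·(0.57 − j0.073)/(1.43 + j0.073)

Z_L ≈ 19.7 − j3.56 Ω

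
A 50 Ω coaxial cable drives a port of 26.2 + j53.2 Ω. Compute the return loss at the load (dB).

Γ = (-23.8 + j53.2)/(76.2 + j53.2), |Γ| = 0.627
RL = −20·log₁₀|Γ| = −20·log₁₀(0.627)

RL ≈ 4.05 dB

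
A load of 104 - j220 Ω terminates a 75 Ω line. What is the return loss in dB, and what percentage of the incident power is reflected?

Γ = (29 − j220)/(179 − j220), |Γ| = 0.782
RL = −20·log₁₀(0.782) = 2.13 dB
P_refl/P_inc = |Γ|² = 0.612

RL ≈ 2.13 dB; 61.2% of incident power reflected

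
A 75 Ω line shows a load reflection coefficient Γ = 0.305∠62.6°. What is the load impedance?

Z_L = Z_0·(1 + Γ)/(1 − Γ) = 75·(1.14 + j0.271)/(0.86 − j0.271)

Z_L ≈ 83.7 + j50 Ω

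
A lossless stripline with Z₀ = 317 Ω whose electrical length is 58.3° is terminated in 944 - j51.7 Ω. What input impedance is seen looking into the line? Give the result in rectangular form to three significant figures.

tan(βl) = tan(58.3°) = 1.62
Z_in = Z_0·(Z_L + jZ_0·tanβl)/(Z_0 + jZ_L·tanβl)
     = 317·(944 + j462)/(401 + j1530)

Z_in ≈ 138 − j160 Ω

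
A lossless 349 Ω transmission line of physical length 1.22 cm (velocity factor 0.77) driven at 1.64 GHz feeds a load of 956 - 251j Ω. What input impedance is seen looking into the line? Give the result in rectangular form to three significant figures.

λ = v/f = 0.77·c / 1.64 GHz = 0.141 m
βl = 2π·l/λ = 2π × 0.0866 = 31.2°
tan(βl) = tan(31.2°) = 0.605
Z_in = Z_0·(Z_L + jZ_0·tanβl)/(Z_0 + jZ_L·tanβl)
     = 349·(956 − j39.8)/(501 + j579)

Z_in ≈ 272 − j341 Ω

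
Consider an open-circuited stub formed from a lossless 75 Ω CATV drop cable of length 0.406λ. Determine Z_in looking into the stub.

βl = 2π × 0.406 = 146°
tan(βl) = -0.67
For an open-circuited stub, Z_in = −jZ_0·cot(βl) = −jZ_0/tan(βl)

Z_in ≈ +j112 Ω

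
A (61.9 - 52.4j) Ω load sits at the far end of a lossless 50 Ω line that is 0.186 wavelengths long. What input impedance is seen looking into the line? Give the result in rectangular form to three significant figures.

βl = 2π × 0.186 = 67°
tan(βl) = tan(67°) = 2.35
Z_in = Z_0·(Z_L + jZ_0·tanβl)/(Z_0 + jZ_L·tanβl)
     = 50·(61.9 + j65.2)/(173 + j146)

Z_in ≈ 19.7 + j2.23 Ω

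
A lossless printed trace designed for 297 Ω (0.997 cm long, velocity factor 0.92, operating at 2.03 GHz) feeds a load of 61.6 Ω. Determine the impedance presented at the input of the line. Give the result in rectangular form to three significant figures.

λ = v/f = 0.92·c / 2.03 GHz = 0.136 m
βl = 2π·l/λ = 2π × 0.0733 = 26.4°
tan(βl) = tan(26.4°) = 0.496
Z_in = Z_0·(Z_L + jZ_0·tanβl)/(Z_0 + jZ_L·tanβl)
     = 297·(61.6 + j147)/(297 + j30.6)

Z_in ≈ 76 + j140 Ω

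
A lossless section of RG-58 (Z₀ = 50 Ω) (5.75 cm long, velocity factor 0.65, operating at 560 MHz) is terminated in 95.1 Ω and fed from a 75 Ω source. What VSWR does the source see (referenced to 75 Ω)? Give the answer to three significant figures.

VSWR ≈ 2.51

λ = v/f = 0.65·c / 560 MHz = 0.348 m
βl = 2π·l/λ = 2π × 0.165 = 59.4°
tan(βl) = 1.69
Z_in = Z_0·(Z_L + jZ_0·tanβl)/(Z_0 + jZ_L·tanβl) = 32.3 − j19.5 Ω
Γ_s = (Z_in − Z_s)/(Z_in + Z_s) = (-42.7 − j19.5)/(107 − j19.5), |Γ_s| = 0.43
VSWR = (1 + |Γ_s|)/(1 − |Γ_s|)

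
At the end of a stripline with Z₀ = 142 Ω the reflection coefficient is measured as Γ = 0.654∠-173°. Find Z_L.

Z_L ≈ 29.8 − j8.3 Ω

Z_L = Z_0·(1 + Γ)/(1 − Γ) = 142·(0.351 − j0.0797)/(1.65 + j0.0797)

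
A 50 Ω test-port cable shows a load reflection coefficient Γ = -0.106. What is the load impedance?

Z_L = Z_0·(1 + Γ)/(1 − Γ) = 50·(0.894)/(1.11)

Z_L ≈ 40.4 Ω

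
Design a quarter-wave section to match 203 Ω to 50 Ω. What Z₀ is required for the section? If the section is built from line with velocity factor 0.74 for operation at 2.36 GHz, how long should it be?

Z_qwt ≈ 101 Ω; length ≈ 2.35 cm

Z_qwt = √(Z_0·R_L) = √(50 × 203) = √10150
λ = 0.74·c/f = 0.0941 m, so l = λ/4 = 0.0235 m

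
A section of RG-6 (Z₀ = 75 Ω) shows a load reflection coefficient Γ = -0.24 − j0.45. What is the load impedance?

Z_L = Z_0·(1 + Γ)/(1 − Γ) = 75·(0.76 − j0.45)/(1.24 + j0.45)

Z_L ≈ 31.9 − j38.8 Ω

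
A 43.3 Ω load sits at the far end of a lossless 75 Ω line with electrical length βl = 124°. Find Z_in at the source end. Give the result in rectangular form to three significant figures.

Z_in ≈ 79.9 − j42.8 Ω

tan(βl) = tan(124°) = -1.48
Z_in = Z_0·(Z_L + jZ_0·tanβl)/(Z_0 + jZ_L·tanβl)
     = 75·(43.3 − j111)/(75 − j64.2)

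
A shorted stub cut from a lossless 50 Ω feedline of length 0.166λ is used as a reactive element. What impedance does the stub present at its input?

Z_in ≈ +j85.8 Ω

βl = 2π × 0.166 = 59.8°
tan(βl) = 1.72
For a shorted stub, Z_in = jZ_0·tan(βl)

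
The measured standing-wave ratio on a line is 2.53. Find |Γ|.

|Γ| = (S − 1)/(S + 1) = (2.53 − 1)/(2.53 + 1) = 1.53/3.53

|Γ| ≈ 0.433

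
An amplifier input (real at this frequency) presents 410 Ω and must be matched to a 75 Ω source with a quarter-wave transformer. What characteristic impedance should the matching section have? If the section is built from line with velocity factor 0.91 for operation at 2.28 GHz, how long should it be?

Z_qwt = √(Z_0·R_L) = √(75 × 410) = √30750
λ = 0.91·c/f = 0.12 m, so l = λ/4 = 0.0299 m

Z_qwt ≈ 175 Ω; length ≈ 2.99 cm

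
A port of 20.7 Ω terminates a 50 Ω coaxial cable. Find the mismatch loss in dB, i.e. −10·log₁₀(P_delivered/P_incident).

mismatch loss ≈ 0.818 dB

Γ = (20.7 − 50)/(20.7 + 50) = -0.414
|Γ|² = 0.172, so P_del/P_inc = 1 − |Γ|² = 0.828
ML = −10·log₁₀(1 − |Γ|²)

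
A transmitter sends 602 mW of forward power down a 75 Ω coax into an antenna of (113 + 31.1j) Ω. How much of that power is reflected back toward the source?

|Γ| = |(38 + j31.1)/(188 + j31.1)| = 0.258
|Γ|² = 0.0664
P_refl = |Γ|²·P_inc = 40 mW, P_del = (1 − |Γ|²)·P_inc = 562 mW

P_reflected ≈ 40 mW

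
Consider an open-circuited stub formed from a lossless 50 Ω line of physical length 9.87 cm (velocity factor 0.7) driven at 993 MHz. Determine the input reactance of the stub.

X_in ≈ 236 Ω (inductive)

λ = v/f = 0.7·c / 993 MHz = 0.211 m
βl = 2π·l/λ = 2π × 0.467 = 168°
tan(βl) = -0.212
For an open-circuited stub, Z_in = −jZ_0·cot(βl) = −jZ_0/tan(βl)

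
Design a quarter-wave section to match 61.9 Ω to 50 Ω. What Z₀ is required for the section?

Z_qwt ≈ 55.6 Ω

Z_qwt = √(Z_0·R_L) = √(50 × 61.9) = √3095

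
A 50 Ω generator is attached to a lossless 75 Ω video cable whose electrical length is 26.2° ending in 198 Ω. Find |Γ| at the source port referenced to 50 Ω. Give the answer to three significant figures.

tan(βl) = 0.492
Z_in = Z_0·(Z_L + jZ_0·tanβl)/(Z_0 + jZ_L·tanβl) = 91.5 − j82 Ω
Γ_s = (Z_in − Z_s)/(Z_in + Z_s) = (41.5 − j82)/(142 − j82), |Γ_s| = 0.562

|Γ| ≈ 0.562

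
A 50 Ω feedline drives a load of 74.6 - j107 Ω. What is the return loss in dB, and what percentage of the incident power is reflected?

Γ = (24.6 − j107)/(124.6 − j107), |Γ| = 0.668
RL = −20·log₁₀(0.668) = 3.5 dB
P_refl/P_inc = |Γ|² = 0.447

RL ≈ 3.5 dB; 44.7% of incident power reflected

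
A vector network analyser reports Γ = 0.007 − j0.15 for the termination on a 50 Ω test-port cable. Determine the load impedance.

Z_L ≈ 48.5 − j14.9 Ω

Z_L = Z_0·(1 + Γ)/(1 − Γ) = 50·(1.01 − j0.15)/(0.993 + j0.15)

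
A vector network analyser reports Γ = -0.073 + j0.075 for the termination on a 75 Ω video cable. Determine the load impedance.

Z_L = Z_0·(1 + Γ)/(1 − Γ) = 75·(0.927 + j0.075)/(1.07 − j0.075)

Z_L ≈ 64.1 + j9.72 Ω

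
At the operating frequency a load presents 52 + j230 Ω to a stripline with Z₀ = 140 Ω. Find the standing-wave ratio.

VSWR ≈ 10.2

Γ = (Z_L − Z_0)/(Z_L + Z_0) = (-88 + j230)/(192 + j230)
|Γ| = 246/300 = 0.822
VSWR = (1 + |Γ|)/(1 − |Γ|) = 1.82/0.178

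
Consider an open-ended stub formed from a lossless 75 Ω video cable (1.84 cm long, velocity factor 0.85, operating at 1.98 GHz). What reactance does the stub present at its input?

X_in ≈ -59.8 Ω (capacitive)

λ = v/f = 0.85·c / 1.98 GHz = 0.129 m
βl = 2π·l/λ = 2π × 0.143 = 51.4°
tan(βl) = 1.25
For an open-ended stub, Z_in = −jZ_0·cot(βl) = −jZ_0/tan(βl)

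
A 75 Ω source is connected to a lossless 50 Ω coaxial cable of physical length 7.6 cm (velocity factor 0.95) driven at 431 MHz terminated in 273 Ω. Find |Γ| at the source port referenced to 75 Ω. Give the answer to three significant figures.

|Γ| ≈ 0.7

λ = v/f = 0.95·c / 431 MHz = 0.661 m
βl = 2π·l/λ = 2π × 0.115 = 41.4°
tan(βl) = 0.881
Z_in = Z_0·(Z_L + jZ_0·tanβl)/(Z_0 + jZ_L·tanβl) = 20.1 − j52.6 Ω
Γ_s = (Z_in − Z_s)/(Z_in + Z_s) = (-54.9 − j52.6)/(95.1 − j52.6), |Γ_s| = 0.7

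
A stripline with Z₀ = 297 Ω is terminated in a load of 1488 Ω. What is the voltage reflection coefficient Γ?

Γ = 0.667

Γ = (Z_L − Z_0)/(Z_L + Z_0) = (1488 − 297)/(1488 + 297) = 1191/1785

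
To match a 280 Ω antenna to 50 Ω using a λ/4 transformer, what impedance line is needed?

Z_qwt = √(Z_0·R_L) = √(50 × 280) = √14000

Z_qwt ≈ 118 Ω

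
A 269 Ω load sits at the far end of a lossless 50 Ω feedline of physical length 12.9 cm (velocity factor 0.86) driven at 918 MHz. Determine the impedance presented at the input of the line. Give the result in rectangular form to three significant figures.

λ = v/f = 0.86·c / 918 MHz = 0.281 m
βl = 2π·l/λ = 2π × 0.459 = 165°
tan(βl) = tan(165°) = -0.263
Z_in = Z_0·(Z_L + jZ_0·tanβl)/(Z_0 + jZ_L·tanβl)
     = 50·(269 − j13.2)/(50 − j70.9)

Z_in ≈ 95.6 + j122 Ω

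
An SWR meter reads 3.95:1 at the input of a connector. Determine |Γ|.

|Γ| = (S − 1)/(S + 1) = (3.95 − 1)/(3.95 + 1) = 2.95/4.95

|Γ| ≈ 0.596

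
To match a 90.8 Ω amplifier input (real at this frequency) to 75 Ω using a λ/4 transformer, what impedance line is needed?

Z_qwt ≈ 82.5 Ω

Z_qwt = √(Z_0·R_L) = √(75 × 90.8) = √6810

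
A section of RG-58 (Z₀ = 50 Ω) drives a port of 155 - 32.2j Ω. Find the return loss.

RL ≈ 5.53 dB

Γ = (105 − j32.2)/(205 − j32.2), |Γ| = 0.529
RL = −20·log₁₀|Γ| = −20·log₁₀(0.529)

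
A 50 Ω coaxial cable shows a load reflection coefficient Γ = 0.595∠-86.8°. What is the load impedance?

Z_L = Z_0·(1 + Γ)/(1 − Γ) = 50·(1.03 − j0.594)/(0.967 + j0.594)

Z_L ≈ 25.1 − j46.1 Ω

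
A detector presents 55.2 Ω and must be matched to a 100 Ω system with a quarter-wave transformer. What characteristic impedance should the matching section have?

Z_qwt = √(Z_0·R_L) = √(100 × 55.2) = √5520

Z_qwt ≈ 74.3 Ω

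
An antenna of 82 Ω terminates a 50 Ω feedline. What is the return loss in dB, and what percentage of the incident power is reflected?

Γ = (82 − 50)/(82 + 50) = 0.242
RL = −20·log₁₀(0.242) = 12.3 dB
P_refl/P_inc = |Γ|² = 0.0588

RL ≈ 12.3 dB; 5.88% of incident power reflected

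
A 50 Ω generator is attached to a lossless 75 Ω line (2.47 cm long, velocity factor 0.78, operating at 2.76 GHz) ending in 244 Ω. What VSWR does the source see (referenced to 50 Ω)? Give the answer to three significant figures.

λ = v/f = 0.78·c / 2.76 GHz = 0.0848 m
βl = 2π·l/λ = 2π × 0.291 = 105°
tan(βl) = -3.76
Z_in = Z_0·(Z_L + jZ_0·tanβl)/(Z_0 + jZ_L·tanβl) = 24.5 + j17.9 Ω
Γ_s = (Z_in − Z_s)/(Z_in + Z_s) = (-25.5 + j17.9)/(74.5 + j17.9), |Γ_s| = 0.407
VSWR = (1 + |Γ_s|)/(1 − |Γ_s|)

VSWR ≈ 2.37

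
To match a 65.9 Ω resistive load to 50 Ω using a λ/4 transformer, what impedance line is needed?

Z_qwt = √(Z_0·R_L) = √(50 × 65.9) = √3295

Z_qwt ≈ 57.4 Ω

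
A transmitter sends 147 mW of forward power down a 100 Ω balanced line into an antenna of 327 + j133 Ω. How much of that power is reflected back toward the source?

P_reflected ≈ 50.9 mW

|Γ| = |(227 + j133)/(427 + j133)| = 0.588
|Γ|² = 0.346
P_refl = |Γ|²·P_inc = 50.9 mW, P_del = (1 − |Γ|²)·P_inc = 96.1 mW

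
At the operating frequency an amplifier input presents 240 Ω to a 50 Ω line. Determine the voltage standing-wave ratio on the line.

VSWR ≈ 4.8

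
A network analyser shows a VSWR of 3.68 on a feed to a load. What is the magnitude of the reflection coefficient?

|Γ| = (S − 1)/(S + 1) = (3.68 − 1)/(3.68 + 1) = 2.68/4.68

|Γ| ≈ 0.573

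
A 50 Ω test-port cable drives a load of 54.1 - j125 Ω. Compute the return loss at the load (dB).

RL ≈ 2.28 dB

Γ = (4.1 − j125)/(104.1 − j125), |Γ| = 0.769
RL = −20·log₁₀|Γ| = −20·log₁₀(0.769)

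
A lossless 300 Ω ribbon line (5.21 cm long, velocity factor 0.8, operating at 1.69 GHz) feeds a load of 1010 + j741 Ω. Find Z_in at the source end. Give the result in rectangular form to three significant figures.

Z_in ≈ 80.7 + j190 Ω

λ = v/f = 0.8·c / 1.69 GHz = 0.142 m
βl = 2π·l/λ = 2π × 0.367 = 132°
tan(βl) = tan(132°) = -1.11
Z_in = Z_0·(Z_L + jZ_0·tanβl)/(Z_0 + jZ_L·tanβl)
     = 300·(1010 + j409)/(1120 − j1120)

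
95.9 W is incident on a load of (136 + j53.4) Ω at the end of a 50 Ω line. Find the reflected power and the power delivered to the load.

|Γ| = |(86 + j53.4)/(186 + j53.4)| = 0.523
|Γ|² = 0.274
P_refl = |Γ|²·P_inc = 26.2 W, P_del = (1 − |Γ|²)·P_inc = 69.7 W

P_reflected ≈ 26.2 W; P_delivered ≈ 69.7 W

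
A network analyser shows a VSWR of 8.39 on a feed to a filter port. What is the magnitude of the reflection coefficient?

|Γ| = (S − 1)/(S + 1) = (8.39 − 1)/(8.39 + 1) = 7.39/9.39

|Γ| ≈ 0.787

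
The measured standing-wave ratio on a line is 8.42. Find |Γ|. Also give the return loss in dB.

|Γ| ≈ 0.788; return loss ≈ 2.07 dB

|Γ| = (S − 1)/(S + 1) = (8.42 − 1)/(8.42 + 1) = 7.42/9.42
RL = −20·log₁₀|Γ| = −20·log₁₀(0.788)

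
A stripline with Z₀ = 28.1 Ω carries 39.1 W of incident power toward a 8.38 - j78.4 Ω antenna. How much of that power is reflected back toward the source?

|Γ| = |(-19.72 − j78.4)/(36.48 − j78.4)| = 0.935
|Γ|² = 0.874
P_refl = |Γ|²·P_inc = 34.2 W, P_del = (1 − |Γ|²)·P_inc = 4.93 W

P_reflected ≈ 34.2 W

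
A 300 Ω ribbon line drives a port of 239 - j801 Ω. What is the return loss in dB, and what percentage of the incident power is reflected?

RL ≈ 1.6 dB; 69.2% of incident power reflected

Γ = (-61 − j801)/(539 − j801), |Γ| = 0.832
RL = −20·log₁₀(0.832) = 1.6 dB
P_refl/P_inc = |Γ|² = 0.692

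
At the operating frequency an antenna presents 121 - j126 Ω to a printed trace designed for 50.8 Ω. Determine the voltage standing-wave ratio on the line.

VSWR ≈ 5.19

Γ = (Z_L − Z_0)/(Z_L + Z_0) = (70.2 − j126)/(171.8 − j126)
|Γ| = 144/213 = 0.677
VSWR = (1 + |Γ|)/(1 − |Γ|) = 1.68/0.323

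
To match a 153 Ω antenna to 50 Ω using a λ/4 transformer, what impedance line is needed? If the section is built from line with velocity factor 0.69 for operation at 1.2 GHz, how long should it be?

Z_qwt ≈ 87.5 Ω; length ≈ 4.31 cm

Z_qwt = √(Z_0·R_L) = √(50 × 153) = √7650
λ = 0.69·c/f = 0.172 m, so l = λ/4 = 0.0431 m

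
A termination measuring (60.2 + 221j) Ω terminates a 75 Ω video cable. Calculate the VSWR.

Γ = (Z_L − Z_0)/(Z_L + Z_0) = (-14.8 + j221)/(135.2 + j221)
|Γ| = 221/259 = 0.855
VSWR = (1 + |Γ|)/(1 − |Γ|) = 1.85/0.145

VSWR ≈ 12.8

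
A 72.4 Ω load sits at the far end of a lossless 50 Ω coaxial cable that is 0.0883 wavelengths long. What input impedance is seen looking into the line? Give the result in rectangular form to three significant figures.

Z_in ≈ 55.5 − j18.8 Ω

βl = 2π × 0.0883 = 31.8°
tan(βl) = tan(31.8°) = 0.62
Z_in = Z_0·(Z_L + jZ_0·tanβl)/(Z_0 + jZ_L·tanβl)
     = 50·(72.4 + j31)/(50 + j44.9)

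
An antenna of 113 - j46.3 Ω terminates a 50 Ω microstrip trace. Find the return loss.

RL ≈ 6.72 dB

Γ = (63 − j46.3)/(163 − j46.3), |Γ| = 0.461
RL = −20·log₁₀|Γ| = −20·log₁₀(0.461)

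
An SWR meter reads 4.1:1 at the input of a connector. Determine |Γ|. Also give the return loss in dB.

|Γ| = (S − 1)/(S + 1) = (4.1 − 1)/(4.1 + 1) = 3.1/5.1
RL = −20·log₁₀|Γ| = −20·log₁₀(0.608)

|Γ| ≈ 0.608; return loss ≈ 4.32 dB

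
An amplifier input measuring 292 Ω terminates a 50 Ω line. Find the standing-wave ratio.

VSWR ≈ 5.84

For a purely resistive load, VSWR = R_L/Z_0 or Z_0/R_L (whichever > 1) = 292/50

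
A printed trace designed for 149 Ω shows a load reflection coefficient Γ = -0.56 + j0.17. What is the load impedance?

Z_L ≈ 39.8 + j20.6 Ω

Z_L = Z_0·(1 + Γ)/(1 − Γ) = 149·(0.44 + j0.17)/(1.56 − j0.17)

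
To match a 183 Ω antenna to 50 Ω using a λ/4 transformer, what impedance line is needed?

Z_qwt ≈ 95.7 Ω

Z_qwt = √(Z_0·R_L) = √(50 × 183) = √9150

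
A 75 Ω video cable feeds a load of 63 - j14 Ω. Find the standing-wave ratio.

VSWR ≈ 1.31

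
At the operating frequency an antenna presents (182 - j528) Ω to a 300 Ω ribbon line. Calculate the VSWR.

VSWR ≈ 7.22

Γ = (Z_L − Z_0)/(Z_L + Z_0) = (-118 − j528)/(482 − j528)
|Γ| = 541/715 = 0.757
VSWR = (1 + |Γ|)/(1 − |Γ|) = 1.76/0.243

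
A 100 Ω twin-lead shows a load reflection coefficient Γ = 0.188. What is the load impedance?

Z_L = Z_0·(1 + Γ)/(1 − Γ) = 100·(1.19)/(0.812)

Z_L ≈ 146 Ω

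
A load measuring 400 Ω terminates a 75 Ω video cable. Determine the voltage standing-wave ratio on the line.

Γ = (400 − 75)/(400 + 75) = 0.684
VSWR = (1 + 0.684)/(1 − 0.684)

VSWR ≈ 5.33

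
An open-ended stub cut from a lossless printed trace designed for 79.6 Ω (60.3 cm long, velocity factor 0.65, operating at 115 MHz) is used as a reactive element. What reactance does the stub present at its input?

X_in ≈ 62.2 Ω (inductive)

λ = v/f = 0.65·c / 115 MHz = 1.7 m
βl = 2π·l/λ = 2π × 0.356 = 128°
tan(βl) = -1.28
For an open-ended stub, Z_in = −jZ_0·cot(βl) = −jZ_0/tan(βl)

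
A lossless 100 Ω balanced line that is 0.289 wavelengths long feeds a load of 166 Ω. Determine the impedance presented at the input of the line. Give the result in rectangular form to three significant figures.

βl = 2π × 0.289 = 104°
tan(βl) = tan(104°) = -4
Z_in = Z_0·(Z_L + jZ_0·tanβl)/(Z_0 + jZ_L·tanβl)
     = 100·(166 − j400)/(100 − j664)

Z_in ≈ 62.6 + j15.6 Ω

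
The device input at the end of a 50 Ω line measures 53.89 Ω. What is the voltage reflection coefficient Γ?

Γ = (Z_L − Z_0)/(Z_L + Z_0) = (53.89 − 50)/(53.89 + 50) = 3.89/103.9

Γ = 0.0374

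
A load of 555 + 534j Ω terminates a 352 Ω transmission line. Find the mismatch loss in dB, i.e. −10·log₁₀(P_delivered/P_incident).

mismatch loss ≈ 1.52 dB

Γ = (203 + j534)/(907 + j534), |Γ| = 0.543
|Γ|² = 0.295, so P_del/P_inc = 1 − |Γ|² = 0.705
ML = −10·log₁₀(1 − |Γ|²)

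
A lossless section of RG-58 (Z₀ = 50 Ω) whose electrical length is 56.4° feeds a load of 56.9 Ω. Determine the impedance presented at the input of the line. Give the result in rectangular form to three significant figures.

Z_in ≈ 47.2 − j5.64 Ω

tan(βl) = tan(56.4°) = 1.51
Z_in = Z_0·(Z_L + jZ_0·tanβl)/(Z_0 + jZ_L·tanβl)
     = 50·(56.9 + j75.3)/(50 + j85.6)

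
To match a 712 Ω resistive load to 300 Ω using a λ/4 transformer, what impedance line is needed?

Z_qwt ≈ 462 Ω

Z_qwt = √(Z_0·R_L) = √(300 × 712) = √213600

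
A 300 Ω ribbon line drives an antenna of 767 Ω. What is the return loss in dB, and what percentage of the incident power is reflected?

RL ≈ 7.18 dB; 19.2% of incident power reflected

Γ = (767 − 300)/(767 + 300) = 0.438
RL = −20·log₁₀(0.438) = 7.18 dB
P_refl/P_inc = |Γ|² = 0.192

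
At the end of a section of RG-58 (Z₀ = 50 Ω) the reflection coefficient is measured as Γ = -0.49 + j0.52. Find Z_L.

Z_L ≈ 9.83 + j20.9 Ω

Z_L = Z_0·(1 + Γ)/(1 − Γ) = 50·(0.51 + j0.52)/(1.49 − j0.52)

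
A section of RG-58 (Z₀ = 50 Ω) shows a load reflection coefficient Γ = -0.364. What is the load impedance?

Z_L = Z_0·(1 + Γ)/(1 − Γ) = 50·(0.636)/(1.36)

Z_L ≈ 23.3 Ω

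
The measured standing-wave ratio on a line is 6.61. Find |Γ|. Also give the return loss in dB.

|Γ| = (S − 1)/(S + 1) = (6.61 − 1)/(6.61 + 1) = 5.61/7.61
RL = −20·log₁₀|Γ| = −20·log₁₀(0.737)

|Γ| ≈ 0.737; return loss ≈ 2.65 dB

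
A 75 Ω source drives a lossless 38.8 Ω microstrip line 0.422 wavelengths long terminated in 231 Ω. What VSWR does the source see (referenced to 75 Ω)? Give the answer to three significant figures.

βl = 2π × 0.422 = 152°
tan(βl) = -0.534
Z_in = Z_0·(Z_L + jZ_0·tanβl)/(Z_0 + jZ_L·tanβl) = 26.8 + j64.3 Ω
Γ_s = (Z_in − Z_s)/(Z_in + Z_s) = (-48.2 + j64.3)/(102 + j64.3), |Γ_s| = 0.668
VSWR = (1 + |Γ_s|)/(1 − |Γ_s|)

VSWR ≈ 5.02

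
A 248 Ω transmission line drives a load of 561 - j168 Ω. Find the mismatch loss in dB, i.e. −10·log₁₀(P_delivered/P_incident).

Γ = (313 − j168)/(809 − j168), |Γ| = 0.43
|Γ|² = 0.185, so P_del/P_inc = 1 − |Γ|² = 0.815
ML = −10·log₁₀(1 − |Γ|²)

mismatch loss ≈ 0.888 dB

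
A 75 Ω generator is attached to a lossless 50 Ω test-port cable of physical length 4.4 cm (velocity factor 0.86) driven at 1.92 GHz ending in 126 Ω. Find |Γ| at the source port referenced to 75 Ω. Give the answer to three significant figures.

λ = v/f = 0.86·c / 1.92 GHz = 0.134 m
βl = 2π·l/λ = 2π × 0.327 = 118°
tan(βl) = -1.89
Z_in = Z_0·(Z_L + jZ_0·tanβl)/(Z_0 + jZ_L·tanβl) = 24.3 + j21.3 Ω
Γ_s = (Z_in − Z_s)/(Z_in + Z_s) = (-50.7 + j21.3)/(99.3 + j21.3), |Γ_s| = 0.541

|Γ| ≈ 0.541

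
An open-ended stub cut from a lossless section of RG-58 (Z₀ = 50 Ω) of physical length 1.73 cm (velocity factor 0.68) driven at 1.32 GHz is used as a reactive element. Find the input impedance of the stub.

Z_in ≈ −j59 Ω

λ = v/f = 0.68·c / 1.32 GHz = 0.155 m
βl = 2π·l/λ = 2π × 0.112 = 40.3°
tan(βl) = 0.848
For an open-ended stub, Z_in = −jZ_0·cot(βl) = −jZ_0/tan(βl)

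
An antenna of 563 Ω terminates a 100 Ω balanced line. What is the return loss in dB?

RL ≈ 3.12 dB

Γ = (563 − 100)/(563 + 100) = 0.698
RL = −20·log₁₀|Γ| = −20·log₁₀(0.698)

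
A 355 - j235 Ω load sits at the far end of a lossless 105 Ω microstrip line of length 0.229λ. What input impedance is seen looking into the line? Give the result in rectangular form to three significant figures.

βl = 2π × 0.229 = 82.4°
tan(βl) = tan(82.4°) = 7.53
Z_in = Z_0·(Z_L + jZ_0·tanβl)/(Z_0 + jZ_L·tanβl)
     = 105·(355 + j556)/(1880 + j2670)

Z_in ≈ 21.2 + j0.921 Ω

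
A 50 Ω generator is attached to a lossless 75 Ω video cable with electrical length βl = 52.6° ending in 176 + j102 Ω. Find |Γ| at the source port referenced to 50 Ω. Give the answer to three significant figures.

|Γ| ≈ 0.58

tan(βl) = 1.31
Z_in = Z_0·(Z_L + jZ_0·tanβl)/(Z_0 + jZ_L·tanβl) = 47.6 − j69.4 Ω
Γ_s = (Z_in − Z_s)/(Z_in + Z_s) = (-2.42 − j69.4)/(97.6 − j69.4), |Γ_s| = 0.58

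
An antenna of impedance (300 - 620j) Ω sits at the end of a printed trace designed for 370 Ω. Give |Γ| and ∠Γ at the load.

Γ ≈ 0.684 ∠ -53.7°

Γ = (Z_L − Z_0)/(Z_L + Z_0) = (-70 − j620)/(670 − j620)
|Γ| = 624/913 = 0.684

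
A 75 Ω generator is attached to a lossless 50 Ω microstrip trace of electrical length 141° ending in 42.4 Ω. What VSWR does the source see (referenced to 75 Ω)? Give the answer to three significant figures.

tan(βl) = -0.81
Z_in = Z_0·(Z_L + jZ_0·tanβl)/(Z_0 + jZ_L·tanβl) = 47.7 − j7.73 Ω
Γ_s = (Z_in − Z_s)/(Z_in + Z_s) = (-27.3 − j7.73)/(123 − j7.73), |Γ_s| = 0.231
VSWR = (1 + |Γ_s|)/(1 − |Γ_s|)

VSWR ≈ 1.6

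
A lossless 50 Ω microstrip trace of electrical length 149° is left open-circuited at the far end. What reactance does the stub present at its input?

tan(βl) = -0.601
For an open-circuited stub, Z_in = −jZ_0·cot(βl) = −jZ_0/tan(βl)

X_in ≈ 83.2 Ω (inductive)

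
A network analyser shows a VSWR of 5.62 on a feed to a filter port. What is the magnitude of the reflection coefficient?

|Γ| ≈ 0.698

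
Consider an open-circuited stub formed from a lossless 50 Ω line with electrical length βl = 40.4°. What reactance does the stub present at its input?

tan(βl) = 0.851
For an open-circuited stub, Z_in = −jZ_0·cot(βl) = −jZ_0/tan(βl)

X_in ≈ -58.7 Ω (capacitive)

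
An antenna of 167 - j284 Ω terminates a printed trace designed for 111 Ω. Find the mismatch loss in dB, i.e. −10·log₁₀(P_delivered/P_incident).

Γ = (56 − j284)/(278 − j284), |Γ| = 0.728
|Γ|² = 0.531, so P_del/P_inc = 1 − |Γ|² = 0.469
ML = −10·log₁₀(1 − |Γ|²)

mismatch loss ≈ 3.28 dB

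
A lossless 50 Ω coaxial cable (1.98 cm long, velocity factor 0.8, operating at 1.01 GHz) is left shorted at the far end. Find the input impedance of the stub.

Z_in ≈ +j28.9 Ω

λ = v/f = 0.8·c / 1.01 GHz = 0.238 m
βl = 2π·l/λ = 2π × 0.0833 = 30°
tan(βl) = 0.577
For a shorted stub, Z_in = jZ_0·tan(βl)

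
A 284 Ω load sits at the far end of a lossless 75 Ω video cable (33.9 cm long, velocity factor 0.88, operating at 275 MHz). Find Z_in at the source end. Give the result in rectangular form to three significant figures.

λ = v/f = 0.88·c / 275 MHz = 0.96 m
βl = 2π·l/λ = 2π × 0.353 = 127°
tan(βl) = tan(127°) = -1.32
Z_in = Z_0·(Z_L + jZ_0·tanβl)/(Z_0 + jZ_L·tanβl)
     = 75·(284 − j99.1)/(75 − j375)

Z_in ≈ 30 + j50.8 Ω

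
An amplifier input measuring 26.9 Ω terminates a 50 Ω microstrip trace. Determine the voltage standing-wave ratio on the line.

For a purely resistive load, VSWR = R_L/Z_0 or Z_0/R_L (whichever > 1) = 50/26.9

VSWR ≈ 1.86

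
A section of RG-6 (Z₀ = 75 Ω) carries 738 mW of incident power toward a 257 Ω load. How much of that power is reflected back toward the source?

P_reflected ≈ 222 mW

Γ = (257 − 75)/(257 + 75) = 0.548
|Γ|² = 0.301
P_refl = |Γ|²·P_inc = 222 mW, P_del = (1 − |Γ|²)·P_inc = 516 mW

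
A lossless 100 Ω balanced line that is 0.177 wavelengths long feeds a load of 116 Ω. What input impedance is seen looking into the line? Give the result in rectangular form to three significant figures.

Z_in ≈ 90.8 − j10.7 Ω

βl = 2π × 0.177 = 63.7°
tan(βl) = tan(63.7°) = 2.03
Z_in = Z_0·(Z_L + jZ_0·tanβl)/(Z_0 + jZ_L·tanβl)
     = 100·(116 + j203)/(100 + j235)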